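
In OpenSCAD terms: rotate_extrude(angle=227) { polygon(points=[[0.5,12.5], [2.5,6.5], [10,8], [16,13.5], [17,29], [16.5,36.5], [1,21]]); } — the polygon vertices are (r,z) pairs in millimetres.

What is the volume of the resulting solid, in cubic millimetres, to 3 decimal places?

Volume = 11528.461 mm³

Profile (r,z), 7 vertices: (0.5,12.5) (2.5,6.5) (10,8) (16,13.5) (17,29) (16.5,36.5) (1,21)
edge 0: (0.5,12.5)→(2.5,6.5)  cross = 0.5·6.5 − 2.5·12.5 = -28.0000; (r_i+r_j)·cross = 3·-28.0000 = -84.0000
edge 1: (2.5,6.5)→(10,8)  cross = 2.5·8 − 10·6.5 = -45.0000; (r_i+r_j)·cross = 12.5·-45.0000 = -562.5000
edge 2: (10,8)→(16,13.5)  cross = 10·13.5 − 16·8 = 7.0000; (r_i+r_j)·cross = 26·7.0000 = 182.0000
edge 3: (16,13.5)→(17,29)  cross = 16·29 − 17·13.5 = 234.5000; (r_i+r_j)·cross = 33·234.5000 = 7738.5000
edge 4: (17,29)→(16.5,36.5)  cross = 17·36.5 − 16.5·29 = 142.0000; (r_i+r_j)·cross = 33.5·142.0000 = 4757.0000
edge 5: (16.5,36.5)→(1,21)  cross = 16.5·21 − 1·36.5 = 310.0000; (r_i+r_j)·cross = 17.5·310.0000 = 5425.0000
edge 6: (1,21)→(0.5,12.5)  cross = 1·12.5 − 0.5·21 = 2.0000; (r_i+r_j)·cross = 1.5·2.0000 = 3.0000
Σcross = 622.5000 → A = |Σcross|/2 = 311.2500 mm²
Σ(r_i+r_j)·cross = 17459.0000 → first moment M = |Σ|/6 = 2909.8333
R_c = M/A = 2909.8333/311.2500 = 9.3489 mm
θ = 227° = 3.961897 rad
V = θ·R_c·A = 3.961897·9.3489·311.2500 = 11528.461 mm³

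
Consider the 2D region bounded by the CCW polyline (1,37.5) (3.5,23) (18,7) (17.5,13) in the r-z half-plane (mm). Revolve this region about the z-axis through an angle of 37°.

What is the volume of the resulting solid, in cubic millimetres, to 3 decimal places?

Profile (r,z), 4 vertices: (1,37.5) (3.5,23) (18,7) (17.5,13)
edge 0: (1,37.5)→(3.5,23)  cross = 1·23 − 3.5·37.5 = -108.2500; (r_i+r_j)·cross = 4.5·-108.2500 = -487.1250
edge 1: (3.5,23)→(18,7)  cross = 3.5·7 − 18·23 = -389.5000; (r_i+r_j)·cross = 21.5·-389.5000 = -8374.2500
edge 2: (18,7)→(17.5,13)  cross = 18·13 − 17.5·7 = 111.5000; (r_i+r_j)·cross = 35.5·111.5000 = 3958.2500
edge 3: (17.5,13)→(1,37.5)  cross = 17.5·37.5 − 1·13 = 643.2500; (r_i+r_j)·cross = 18.5·643.2500 = 11900.1250
Σcross = 257.0000 → A = |Σcross|/2 = 128.5000 mm²
Σ(r_i+r_j)·cross = 6997.0000 → first moment M = |Σ|/6 = 1166.1667
R_c = M/A = 1166.1667/128.5000 = 9.0752 mm
θ = 37° = 0.645772 rad
V = θ·R_c·A = 0.645772·9.0752·128.5000 = 753.078 mm³

Volume = 753.078 mm³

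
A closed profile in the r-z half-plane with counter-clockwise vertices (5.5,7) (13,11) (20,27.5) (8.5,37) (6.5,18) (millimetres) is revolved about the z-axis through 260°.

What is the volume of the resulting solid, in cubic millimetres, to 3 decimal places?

Volume = 12438.925 mm³

Profile (r,z), 5 vertices: (5.5,7) (13,11) (20,27.5) (8.5,37) (6.5,18)
edge 0: (5.5,7)→(13,11)  cross = 5.5·11 − 13·7 = -30.5000; (r_i+r_j)·cross = 18.5·-30.5000 = -564.2500
edge 1: (13,11)→(20,27.5)  cross = 13·27.5 − 20·11 = 137.5000; (r_i+r_j)·cross = 33·137.5000 = 4537.5000
edge 2: (20,27.5)→(8.5,37)  cross = 20·37 − 8.5·27.5 = 506.2500; (r_i+r_j)·cross = 28.5·506.2500 = 14428.1250
edge 3: (8.5,37)→(6.5,18)  cross = 8.5·18 − 6.5·37 = -87.5000; (r_i+r_j)·cross = 15·-87.5000 = -1312.5000
edge 4: (6.5,18)→(5.5,7)  cross = 6.5·7 − 5.5·18 = -53.5000; (r_i+r_j)·cross = 12·-53.5000 = -642.0000
Σcross = 472.2500 → A = |Σcross|/2 = 236.1250 mm²
Σ(r_i+r_j)·cross = 16446.8750 → first moment M = |Σ|/6 = 2741.1458
R_c = M/A = 2741.1458/236.1250 = 11.6089 mm
θ = 260° = 4.537856 rad
V = θ·R_c·A = 4.537856·11.6089·236.1250 = 12438.925 mm³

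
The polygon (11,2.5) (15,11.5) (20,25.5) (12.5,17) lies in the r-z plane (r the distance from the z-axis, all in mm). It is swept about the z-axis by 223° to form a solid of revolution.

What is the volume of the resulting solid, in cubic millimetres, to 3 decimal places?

Profile (r,z), 4 vertices: (11,2.5) (15,11.5) (20,25.5) (12.5,17)
edge 0: (11,2.5)→(15,11.5)  cross = 11·11.5 − 15·2.5 = 89.0000; (r_i+r_j)·cross = 26·89.0000 = 2314.0000
edge 1: (15,11.5)→(20,25.5)  cross = 15·25.5 − 20·11.5 = 152.5000; (r_i+r_j)·cross = 35·152.5000 = 5337.5000
edge 2: (20,25.5)→(12.5,17)  cross = 20·17 − 12.5·25.5 = 21.2500; (r_i+r_j)·cross = 32.5·21.2500 = 690.6250
edge 3: (12.5,17)→(11,2.5)  cross = 12.5·2.5 − 11·17 = -155.7500; (r_i+r_j)·cross = 23.5·-155.7500 = -3660.1250
Σcross = 107.0000 → A = |Σcross|/2 = 53.5000 mm²
Σ(r_i+r_j)·cross = 4682.0000 → first moment M = |Σ|/6 = 780.3333
R_c = M/A = 780.3333/53.5000 = 14.5857 mm
θ = 223° = 3.892084 rad
V = θ·R_c·A = 3.892084·14.5857·53.5000 = 3037.123 mm³

Volume = 3037.123 mm³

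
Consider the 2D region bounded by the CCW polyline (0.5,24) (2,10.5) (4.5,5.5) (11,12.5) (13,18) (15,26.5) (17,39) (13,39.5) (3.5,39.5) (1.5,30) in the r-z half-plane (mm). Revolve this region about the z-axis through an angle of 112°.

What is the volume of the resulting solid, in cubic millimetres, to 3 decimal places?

Profile (r,z), 10 vertices: (0.5,24) (2,10.5) (4.5,5.5) (11,12.5) (13,18) (15,26.5) (17,39) (13,39.5) (3.5,39.5) (1.5,30)
edge 0: (0.5,24)→(2,10.5)  cross = 0.5·10.5 − 2·24 = -42.7500; (r_i+r_j)·cross = 2.5·-42.7500 = -106.8750
edge 1: (2,10.5)→(4.5,5.5)  cross = 2·5.5 − 4.5·10.5 = -36.2500; (r_i+r_j)·cross = 6.5·-36.2500 = -235.6250
edge 2: (4.5,5.5)→(11,12.5)  cross = 4.5·12.5 − 11·5.5 = -4.2500; (r_i+r_j)·cross = 15.5·-4.2500 = -65.8750
edge 3: (11,12.5)→(13,18)  cross = 11·18 − 13·12.5 = 35.5000; (r_i+r_j)·cross = 24·35.5000 = 852.0000
edge 4: (13,18)→(15,26.5)  cross = 13·26.5 − 15·18 = 74.5000; (r_i+r_j)·cross = 28·74.5000 = 2086.0000
edge 5: (15,26.5)→(17,39)  cross = 15·39 − 17·26.5 = 134.5000; (r_i+r_j)·cross = 32·134.5000 = 4304.0000
edge 6: (17,39)→(13,39.5)  cross = 17·39.5 − 13·39 = 164.5000; (r_i+r_j)·cross = 30·164.5000 = 4935.0000
edge 7: (13,39.5)→(3.5,39.5)  cross = 13·39.5 − 3.5·39.5 = 375.2500; (r_i+r_j)·cross = 16.5·375.2500 = 6191.6250
edge 8: (3.5,39.5)→(1.5,30)  cross = 3.5·30 − 1.5·39.5 = 45.7500; (r_i+r_j)·cross = 5·45.7500 = 228.7500
edge 9: (1.5,30)→(0.5,24)  cross = 1.5·24 − 0.5·30 = 21.0000; (r_i+r_j)·cross = 2·21.0000 = 42.0000
Σcross = 767.7500 → A = |Σcross|/2 = 383.8750 mm²
Σ(r_i+r_j)·cross = 18231.0000 → first moment M = |Σ|/6 = 3038.5000
R_c = M/A = 3038.5000/383.8750 = 7.9153 mm
θ = 112° = 1.954769 rad
V = θ·R_c·A = 1.954769·7.9153·383.8750 = 5939.565 mm³

Volume = 5939.565 mm³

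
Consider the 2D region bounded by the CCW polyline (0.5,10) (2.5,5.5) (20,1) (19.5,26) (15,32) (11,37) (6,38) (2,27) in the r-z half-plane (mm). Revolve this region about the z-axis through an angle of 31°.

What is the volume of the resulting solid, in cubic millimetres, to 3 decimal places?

Volume = 3126.514 mm³

Profile (r,z), 8 vertices: (0.5,10) (2.5,5.5) (20,1) (19.5,26) (15,32) (11,37) (6,38) (2,27)
edge 0: (0.5,10)→(2.5,5.5)  cross = 0.5·5.5 − 2.5·10 = -22.2500; (r_i+r_j)·cross = 3·-22.2500 = -66.7500
edge 1: (2.5,5.5)→(20,1)  cross = 2.5·1 − 20·5.5 = -107.5000; (r_i+r_j)·cross = 22.5·-107.5000 = -2418.7500
edge 2: (20,1)→(19.5,26)  cross = 20·26 − 19.5·1 = 500.5000; (r_i+r_j)·cross = 39.5·500.5000 = 19769.7500
edge 3: (19.5,26)→(15,32)  cross = 19.5·32 − 15·26 = 234.0000; (r_i+r_j)·cross = 34.5·234.0000 = 8073.0000
edge 4: (15,32)→(11,37)  cross = 15·37 − 11·32 = 203.0000; (r_i+r_j)·cross = 26·203.0000 = 5278.0000
edge 5: (11,37)→(6,38)  cross = 11·38 − 6·37 = 196.0000; (r_i+r_j)·cross = 17·196.0000 = 3332.0000
edge 6: (6,38)→(2,27)  cross = 6·27 − 2·38 = 86.0000; (r_i+r_j)·cross = 8·86.0000 = 688.0000
edge 7: (2,27)→(0.5,10)  cross = 2·10 − 0.5·27 = 6.5000; (r_i+r_j)·cross = 2.5·6.5000 = 16.2500
Σcross = 1096.2500 → A = |Σcross|/2 = 548.1250 mm²
Σ(r_i+r_j)·cross = 34671.5000 → first moment M = |Σ|/6 = 5778.5833
R_c = M/A = 5778.5833/548.1250 = 10.5425 mm
θ = 31° = 0.541052 rad
V = θ·R_c·A = 0.541052·10.5425·548.1250 = 3126.514 mm³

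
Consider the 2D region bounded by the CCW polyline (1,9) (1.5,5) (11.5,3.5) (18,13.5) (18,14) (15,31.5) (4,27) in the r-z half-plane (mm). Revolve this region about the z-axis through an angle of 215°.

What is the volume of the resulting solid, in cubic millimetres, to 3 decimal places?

Volume = 12177.899 mm³

Profile (r,z), 7 vertices: (1,9) (1.5,5) (11.5,3.5) (18,13.5) (18,14) (15,31.5) (4,27)
edge 0: (1,9)→(1.5,5)  cross = 1·5 − 1.5·9 = -8.5000; (r_i+r_j)·cross = 2.5·-8.5000 = -21.2500
edge 1: (1.5,5)→(11.5,3.5)  cross = 1.5·3.5 − 11.5·5 = -52.2500; (r_i+r_j)·cross = 13·-52.2500 = -679.2500
edge 2: (11.5,3.5)→(18,13.5)  cross = 11.5·13.5 − 18·3.5 = 92.2500; (r_i+r_j)·cross = 29.5·92.2500 = 2721.3750
edge 3: (18,13.5)→(18,14)  cross = 18·14 − 18·13.5 = 9.0000; (r_i+r_j)·cross = 36·9.0000 = 324.0000
edge 4: (18,14)→(15,31.5)  cross = 18·31.5 − 15·14 = 357.0000; (r_i+r_j)·cross = 33·357.0000 = 11781.0000
edge 5: (15,31.5)→(4,27)  cross = 15·27 − 4·31.5 = 279.0000; (r_i+r_j)·cross = 19·279.0000 = 5301.0000
edge 6: (4,27)→(1,9)  cross = 4·9 − 1·27 = 9.0000; (r_i+r_j)·cross = 5·9.0000 = 45.0000
Σcross = 685.5000 → A = |Σcross|/2 = 342.7500 mm²
Σ(r_i+r_j)·cross = 19471.8750 → first moment M = |Σ|/6 = 3245.3125
R_c = M/A = 3245.3125/342.7500 = 9.4685 mm
θ = 215° = 3.752458 rad
V = θ·R_c·A = 3.752458·9.4685·342.7500 = 12177.899 mm³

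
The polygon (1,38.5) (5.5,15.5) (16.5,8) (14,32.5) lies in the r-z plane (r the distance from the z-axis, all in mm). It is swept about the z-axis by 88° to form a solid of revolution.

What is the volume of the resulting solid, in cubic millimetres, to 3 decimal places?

Volume = 3738.100 mm³

Profile (r,z), 4 vertices: (1,38.5) (5.5,15.5) (16.5,8) (14,32.5)
edge 0: (1,38.5)→(5.5,15.5)  cross = 1·15.5 − 5.5·38.5 = -196.2500; (r_i+r_j)·cross = 6.5·-196.2500 = -1275.6250
edge 1: (5.5,15.5)→(16.5,8)  cross = 5.5·8 − 16.5·15.5 = -211.7500; (r_i+r_j)·cross = 22·-211.7500 = -4658.5000
edge 2: (16.5,8)→(14,32.5)  cross = 16.5·32.5 − 14·8 = 424.2500; (r_i+r_j)·cross = 30.5·424.2500 = 12939.6250
edge 3: (14,32.5)→(1,38.5)  cross = 14·38.5 − 1·32.5 = 506.5000; (r_i+r_j)·cross = 15·506.5000 = 7597.5000
Σcross = 522.7500 → A = |Σcross|/2 = 261.3750 mm²
Σ(r_i+r_j)·cross = 14603.0000 → first moment M = |Σ|/6 = 2433.8333
R_c = M/A = 2433.8333/261.3750 = 9.3117 mm
θ = 88° = 1.535890 rad
V = θ·R_c·A = 1.535890·9.3117·261.3750 = 3738.100 mm³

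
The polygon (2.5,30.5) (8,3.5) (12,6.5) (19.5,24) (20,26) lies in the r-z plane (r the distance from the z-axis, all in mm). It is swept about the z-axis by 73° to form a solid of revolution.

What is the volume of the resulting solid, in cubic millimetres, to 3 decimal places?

Volume = 3426.931 mm³

Profile (r,z), 5 vertices: (2.5,30.5) (8,3.5) (12,6.5) (19.5,24) (20,26)
edge 0: (2.5,30.5)→(8,3.5)  cross = 2.5·3.5 − 8·30.5 = -235.2500; (r_i+r_j)·cross = 10.5·-235.2500 = -2470.1250
edge 1: (8,3.5)→(12,6.5)  cross = 8·6.5 − 12·3.5 = 10.0000; (r_i+r_j)·cross = 20·10.0000 = 200.0000
edge 2: (12,6.5)→(19.5,24)  cross = 12·24 − 19.5·6.5 = 161.2500; (r_i+r_j)·cross = 31.5·161.2500 = 5079.3750
edge 3: (19.5,24)→(20,26)  cross = 19.5·26 − 20·24 = 27.0000; (r_i+r_j)·cross = 39.5·27.0000 = 1066.5000
edge 4: (20,26)→(2.5,30.5)  cross = 20·30.5 − 2.5·26 = 545.0000; (r_i+r_j)·cross = 22.5·545.0000 = 12262.5000
Σcross = 508.0000 → A = |Σcross|/2 = 254.0000 mm²
Σ(r_i+r_j)·cross = 16138.2500 → first moment M = |Σ|/6 = 2689.7083
R_c = M/A = 2689.7083/254.0000 = 10.5894 mm
θ = 73° = 1.274090 rad
V = θ·R_c·A = 1.274090·10.5894·254.0000 = 3426.931 mm³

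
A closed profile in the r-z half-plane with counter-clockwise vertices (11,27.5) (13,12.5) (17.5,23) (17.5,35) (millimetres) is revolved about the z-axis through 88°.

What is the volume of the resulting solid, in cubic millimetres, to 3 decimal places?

Volume = 1858.619 mm³

Profile (r,z), 4 vertices: (11,27.5) (13,12.5) (17.5,23) (17.5,35)
edge 0: (11,27.5)→(13,12.5)  cross = 11·12.5 − 13·27.5 = -220.0000; (r_i+r_j)·cross = 24·-220.0000 = -5280.0000
edge 1: (13,12.5)→(17.5,23)  cross = 13·23 − 17.5·12.5 = 80.2500; (r_i+r_j)·cross = 30.5·80.2500 = 2447.6250
edge 2: (17.5,23)→(17.5,35)  cross = 17.5·35 − 17.5·23 = 210.0000; (r_i+r_j)·cross = 35·210.0000 = 7350.0000
edge 3: (17.5,35)→(11,27.5)  cross = 17.5·27.5 − 11·35 = 96.2500; (r_i+r_j)·cross = 28.5·96.2500 = 2743.1250
Σcross = 166.5000 → A = |Σcross|/2 = 83.2500 mm²
Σ(r_i+r_j)·cross = 7260.7500 → first moment M = |Σ|/6 = 1210.1250
R_c = M/A = 1210.1250/83.2500 = 14.5360 mm
θ = 88° = 1.535890 rad
V = θ·R_c·A = 1.535890·14.5360·83.2500 = 1858.619 mm³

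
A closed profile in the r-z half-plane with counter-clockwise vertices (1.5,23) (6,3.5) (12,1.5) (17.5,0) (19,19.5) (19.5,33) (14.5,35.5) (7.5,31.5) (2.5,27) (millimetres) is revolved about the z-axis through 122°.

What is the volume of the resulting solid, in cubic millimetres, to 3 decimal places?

Volume = 11482.437 mm³

Profile (r,z), 9 vertices: (1.5,23) (6,3.5) (12,1.5) (17.5,0) (19,19.5) (19.5,33) (14.5,35.5) (7.5,31.5) (2.5,27)
edge 0: (1.5,23)→(6,3.5)  cross = 1.5·3.5 − 6·23 = -132.7500; (r_i+r_j)·cross = 7.5·-132.7500 = -995.6250
edge 1: (6,3.5)→(12,1.5)  cross = 6·1.5 − 12·3.5 = -33.0000; (r_i+r_j)·cross = 18·-33.0000 = -594.0000
edge 2: (12,1.5)→(17.5,0)  cross = 12·0 − 17.5·1.5 = -26.2500; (r_i+r_j)·cross = 29.5·-26.2500 = -774.3750
edge 3: (17.5,0)→(19,19.5)  cross = 17.5·19.5 − 19·0 = 341.2500; (r_i+r_j)·cross = 36.5·341.2500 = 12455.6250
edge 4: (19,19.5)→(19.5,33)  cross = 19·33 − 19.5·19.5 = 246.7500; (r_i+r_j)·cross = 38.5·246.7500 = 9499.8750
edge 5: (19.5,33)→(14.5,35.5)  cross = 19.5·35.5 − 14.5·33 = 213.7500; (r_i+r_j)·cross = 34·213.7500 = 7267.5000
edge 6: (14.5,35.5)→(7.5,31.5)  cross = 14.5·31.5 − 7.5·35.5 = 190.5000; (r_i+r_j)·cross = 22·190.5000 = 4191.0000
edge 7: (7.5,31.5)→(2.5,27)  cross = 7.5·27 − 2.5·31.5 = 123.7500; (r_i+r_j)·cross = 10·123.7500 = 1237.5000
edge 8: (2.5,27)→(1.5,23)  cross = 2.5·23 − 1.5·27 = 17.0000; (r_i+r_j)·cross = 4·17.0000 = 68.0000
Σcross = 941.0000 → A = |Σcross|/2 = 470.5000 mm²
Σ(r_i+r_j)·cross = 32355.5000 → first moment M = |Σ|/6 = 5392.5833
R_c = M/A = 5392.5833/470.5000 = 11.4614 mm
θ = 122° = 2.129302 rad
V = θ·R_c·A = 2.129302·11.4614·470.5000 = 11482.437 mm³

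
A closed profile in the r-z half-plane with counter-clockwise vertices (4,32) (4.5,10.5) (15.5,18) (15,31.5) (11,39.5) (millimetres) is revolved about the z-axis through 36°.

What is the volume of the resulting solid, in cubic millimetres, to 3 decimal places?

Volume = 1409.593 mm³

Profile (r,z), 5 vertices: (4,32) (4.5,10.5) (15.5,18) (15,31.5) (11,39.5)
edge 0: (4,32)→(4.5,10.5)  cross = 4·10.5 − 4.5·32 = -102.0000; (r_i+r_j)·cross = 8.5·-102.0000 = -867.0000
edge 1: (4.5,10.5)→(15.5,18)  cross = 4.5·18 − 15.5·10.5 = -81.7500; (r_i+r_j)·cross = 20·-81.7500 = -1635.0000
edge 2: (15.5,18)→(15,31.5)  cross = 15.5·31.5 − 15·18 = 218.2500; (r_i+r_j)·cross = 30.5·218.2500 = 6656.6250
edge 3: (15,31.5)→(11,39.5)  cross = 15·39.5 − 11·31.5 = 246.0000; (r_i+r_j)·cross = 26·246.0000 = 6396.0000
edge 4: (11,39.5)→(4,32)  cross = 11·32 − 4·39.5 = 194.0000; (r_i+r_j)·cross = 15·194.0000 = 2910.0000
Σcross = 474.5000 → A = |Σcross|/2 = 237.2500 mm²
Σ(r_i+r_j)·cross = 13460.6250 → first moment M = |Σ|/6 = 2243.4375
R_c = M/A = 2243.4375/237.2500 = 9.4560 mm
θ = 36° = 0.628319 rad
V = θ·R_c·A = 0.628319·9.4560·237.2500 = 1409.593 mm³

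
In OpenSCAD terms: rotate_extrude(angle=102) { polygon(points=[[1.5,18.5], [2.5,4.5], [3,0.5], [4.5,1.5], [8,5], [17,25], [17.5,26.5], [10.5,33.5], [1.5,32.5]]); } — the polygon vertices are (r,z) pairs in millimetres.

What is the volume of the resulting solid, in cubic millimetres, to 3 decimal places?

Profile (r,z), 9 vertices: (1.5,18.5) (2.5,4.5) (3,0.5) (4.5,1.5) (8,5) (17,25) (17.5,26.5) (10.5,33.5) (1.5,32.5)
edge 0: (1.5,18.5)→(2.5,4.5)  cross = 1.5·4.5 − 2.5·18.5 = -39.5000; (r_i+r_j)·cross = 4·-39.5000 = -158.0000
edge 1: (2.5,4.5)→(3,0.5)  cross = 2.5·0.5 − 3·4.5 = -12.2500; (r_i+r_j)·cross = 5.5·-12.2500 = -67.3750
edge 2: (3,0.5)→(4.5,1.5)  cross = 3·1.5 − 4.5·0.5 = 2.2500; (r_i+r_j)·cross = 7.5·2.2500 = 16.8750
edge 3: (4.5,1.5)→(8,5)  cross = 4.5·5 − 8·1.5 = 10.5000; (r_i+r_j)·cross = 12.5·10.5000 = 131.2500
edge 4: (8,5)→(17,25)  cross = 8·25 − 17·5 = 115.0000; (r_i+r_j)·cross = 25·115.0000 = 2875.0000
edge 5: (17,25)→(17.5,26.5)  cross = 17·26.5 − 17.5·25 = 13.0000; (r_i+r_j)·cross = 34.5·13.0000 = 448.5000
edge 6: (17.5,26.5)→(10.5,33.5)  cross = 17.5·33.5 − 10.5·26.5 = 308.0000; (r_i+r_j)·cross = 28·308.0000 = 8624.0000
edge 7: (10.5,33.5)→(1.5,32.5)  cross = 10.5·32.5 − 1.5·33.5 = 291.0000; (r_i+r_j)·cross = 12·291.0000 = 3492.0000
edge 8: (1.5,32.5)→(1.5,18.5)  cross = 1.5·18.5 − 1.5·32.5 = -21.0000; (r_i+r_j)·cross = 3·-21.0000 = -63.0000
Σcross = 667.0000 → A = |Σcross|/2 = 333.5000 mm²
Σ(r_i+r_j)·cross = 15299.2500 → first moment M = |Σ|/6 = 2549.8750
R_c = M/A = 2549.8750/333.5000 = 7.6458 mm
θ = 102° = 1.780236 rad
V = θ·R_c·A = 1.780236·7.6458·333.5000 = 4539.379 mm³

Volume = 4539.379 mm³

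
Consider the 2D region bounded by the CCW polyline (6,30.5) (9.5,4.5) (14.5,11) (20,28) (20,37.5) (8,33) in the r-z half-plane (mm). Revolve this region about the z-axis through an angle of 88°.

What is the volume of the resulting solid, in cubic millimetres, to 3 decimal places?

Volume = 5531.859 mm³

Profile (r,z), 6 vertices: (6,30.5) (9.5,4.5) (14.5,11) (20,28) (20,37.5) (8,33)
edge 0: (6,30.5)→(9.5,4.5)  cross = 6·4.5 − 9.5·30.5 = -262.7500; (r_i+r_j)·cross = 15.5·-262.7500 = -4072.6250
edge 1: (9.5,4.5)→(14.5,11)  cross = 9.5·11 − 14.5·4.5 = 39.2500; (r_i+r_j)·cross = 24·39.2500 = 942.0000
edge 2: (14.5,11)→(20,28)  cross = 14.5·28 − 20·11 = 186.0000; (r_i+r_j)·cross = 34.5·186.0000 = 6417.0000
edge 3: (20,28)→(20,37.5)  cross = 20·37.5 − 20·28 = 190.0000; (r_i+r_j)·cross = 40·190.0000 = 7600.0000
edge 4: (20,37.5)→(8,33)  cross = 20·33 − 8·37.5 = 360.0000; (r_i+r_j)·cross = 28·360.0000 = 10080.0000
edge 5: (8,33)→(6,30.5)  cross = 8·30.5 − 6·33 = 46.0000; (r_i+r_j)·cross = 14·46.0000 = 644.0000
Σcross = 558.5000 → A = |Σcross|/2 = 279.2500 mm²
Σ(r_i+r_j)·cross = 21610.3750 → first moment M = |Σ|/6 = 3601.7292
R_c = M/A = 3601.7292/279.2500 = 12.8979 mm
θ = 88° = 1.535890 rad
V = θ·R_c·A = 1.535890·12.8979·279.2500 = 5531.859 mm³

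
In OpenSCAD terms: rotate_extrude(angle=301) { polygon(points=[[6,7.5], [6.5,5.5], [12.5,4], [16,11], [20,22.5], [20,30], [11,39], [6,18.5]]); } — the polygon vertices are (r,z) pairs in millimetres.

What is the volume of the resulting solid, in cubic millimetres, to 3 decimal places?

Volume = 21683.687 mm³

Profile (r,z), 8 vertices: (6,7.5) (6.5,5.5) (12.5,4) (16,11) (20,22.5) (20,30) (11,39) (6,18.5)
edge 0: (6,7.5)→(6.5,5.5)  cross = 6·5.5 − 6.5·7.5 = -15.7500; (r_i+r_j)·cross = 12.5·-15.7500 = -196.8750
edge 1: (6.5,5.5)→(12.5,4)  cross = 6.5·4 − 12.5·5.5 = -42.7500; (r_i+r_j)·cross = 19·-42.7500 = -812.2500
edge 2: (12.5,4)→(16,11)  cross = 12.5·11 − 16·4 = 73.5000; (r_i+r_j)·cross = 28.5·73.5000 = 2094.7500
edge 3: (16,11)→(20,22.5)  cross = 16·22.5 − 20·11 = 140.0000; (r_i+r_j)·cross = 36·140.0000 = 5040.0000
edge 4: (20,22.5)→(20,30)  cross = 20·30 − 20·22.5 = 150.0000; (r_i+r_j)·cross = 40·150.0000 = 6000.0000
edge 5: (20,30)→(11,39)  cross = 20·39 − 11·30 = 450.0000; (r_i+r_j)·cross = 31·450.0000 = 13950.0000
edge 6: (11,39)→(6,18.5)  cross = 11·18.5 − 6·39 = -30.5000; (r_i+r_j)·cross = 17·-30.5000 = -518.5000
edge 7: (6,18.5)→(6,7.5)  cross = 6·7.5 − 6·18.5 = -66.0000; (r_i+r_j)·cross = 12·-66.0000 = -792.0000
Σcross = 658.5000 → A = |Σcross|/2 = 329.2500 mm²
Σ(r_i+r_j)·cross = 24765.1250 → first moment M = |Σ|/6 = 4127.5208
R_c = M/A = 4127.5208/329.2500 = 12.5361 mm
θ = 301° = 5.253441 rad
V = θ·R_c·A = 5.253441·12.5361·329.2500 = 21683.687 mm³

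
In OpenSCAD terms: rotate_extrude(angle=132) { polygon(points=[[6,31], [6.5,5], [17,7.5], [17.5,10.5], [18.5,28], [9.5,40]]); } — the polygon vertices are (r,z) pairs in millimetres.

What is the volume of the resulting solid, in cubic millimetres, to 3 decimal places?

Volume = 8984.283 mm³

Profile (r,z), 6 vertices: (6,31) (6.5,5) (17,7.5) (17.5,10.5) (18.5,28) (9.5,40)
edge 0: (6,31)→(6.5,5)  cross = 6·5 − 6.5·31 = -171.5000; (r_i+r_j)·cross = 12.5·-171.5000 = -2143.7500
edge 1: (6.5,5)→(17,7.5)  cross = 6.5·7.5 − 17·5 = -36.2500; (r_i+r_j)·cross = 23.5·-36.2500 = -851.8750
edge 2: (17,7.5)→(17.5,10.5)  cross = 17·10.5 − 17.5·7.5 = 47.2500; (r_i+r_j)·cross = 34.5·47.2500 = 1630.1250
edge 3: (17.5,10.5)→(18.5,28)  cross = 17.5·28 − 18.5·10.5 = 295.7500; (r_i+r_j)·cross = 36·295.7500 = 10647.0000
edge 4: (18.5,28)→(9.5,40)  cross = 18.5·40 − 9.5·28 = 474.0000; (r_i+r_j)·cross = 28·474.0000 = 13272.0000
edge 5: (9.5,40)→(6,31)  cross = 9.5·31 − 6·40 = 54.5000; (r_i+r_j)·cross = 15.5·54.5000 = 844.7500
Σcross = 663.7500 → A = |Σcross|/2 = 331.8750 mm²
Σ(r_i+r_j)·cross = 23398.2500 → first moment M = |Σ|/6 = 3899.7083
R_c = M/A = 3899.7083/331.8750 = 11.7505 mm
θ = 132° = 2.303835 rad
V = θ·R_c·A = 2.303835·11.7505·331.8750 = 8984.283 mm³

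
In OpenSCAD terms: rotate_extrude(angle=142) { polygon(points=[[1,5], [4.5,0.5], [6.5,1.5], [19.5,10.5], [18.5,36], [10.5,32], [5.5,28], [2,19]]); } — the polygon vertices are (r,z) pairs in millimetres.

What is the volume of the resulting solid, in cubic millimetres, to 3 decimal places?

Volume = 11836.993 mm³

Profile (r,z), 8 vertices: (1,5) (4.5,0.5) (6.5,1.5) (19.5,10.5) (18.5,36) (10.5,32) (5.5,28) (2,19)
edge 0: (1,5)→(4.5,0.5)  cross = 1·0.5 − 4.5·5 = -22.0000; (r_i+r_j)·cross = 5.5·-22.0000 = -121.0000
edge 1: (4.5,0.5)→(6.5,1.5)  cross = 4.5·1.5 − 6.5·0.5 = 3.5000; (r_i+r_j)·cross = 11·3.5000 = 38.5000
edge 2: (6.5,1.5)→(19.5,10.5)  cross = 6.5·10.5 − 19.5·1.5 = 39.0000; (r_i+r_j)·cross = 26·39.0000 = 1014.0000
edge 3: (19.5,10.5)→(18.5,36)  cross = 19.5·36 − 18.5·10.5 = 507.7500; (r_i+r_j)·cross = 38·507.7500 = 19294.5000
edge 4: (18.5,36)→(10.5,32)  cross = 18.5·32 − 10.5·36 = 214.0000; (r_i+r_j)·cross = 29·214.0000 = 6206.0000
edge 5: (10.5,32)→(5.5,28)  cross = 10.5·28 − 5.5·32 = 118.0000; (r_i+r_j)·cross = 16·118.0000 = 1888.0000
edge 6: (5.5,28)→(2,19)  cross = 5.5·19 − 2·28 = 48.5000; (r_i+r_j)·cross = 7.5·48.5000 = 363.7500
edge 7: (2,19)→(1,5)  cross = 2·5 − 1·19 = -9.0000; (r_i+r_j)·cross = 3·-9.0000 = -27.0000
Σcross = 899.7500 → A = |Σcross|/2 = 449.8750 mm²
Σ(r_i+r_j)·cross = 28656.7500 → first moment M = |Σ|/6 = 4776.1250
R_c = M/A = 4776.1250/449.8750 = 10.6166 mm
θ = 142° = 2.478368 rad
V = θ·R_c·A = 2.478368·10.6166·449.8750 = 11836.993 mm³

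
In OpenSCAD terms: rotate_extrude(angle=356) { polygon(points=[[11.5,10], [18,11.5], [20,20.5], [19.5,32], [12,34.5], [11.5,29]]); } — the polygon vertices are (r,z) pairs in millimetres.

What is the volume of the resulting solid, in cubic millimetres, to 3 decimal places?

Volume = 16866.975 mm³

Profile (r,z), 6 vertices: (11.5,10) (18,11.5) (20,20.5) (19.5,32) (12,34.5) (11.5,29)
edge 0: (11.5,10)→(18,11.5)  cross = 11.5·11.5 − 18·10 = -47.7500; (r_i+r_j)·cross = 29.5·-47.7500 = -1408.6250
edge 1: (18,11.5)→(20,20.5)  cross = 18·20.5 − 20·11.5 = 139.0000; (r_i+r_j)·cross = 38·139.0000 = 5282.0000
edge 2: (20,20.5)→(19.5,32)  cross = 20·32 − 19.5·20.5 = 240.2500; (r_i+r_j)·cross = 39.5·240.2500 = 9489.8750
edge 3: (19.5,32)→(12,34.5)  cross = 19.5·34.5 − 12·32 = 288.7500; (r_i+r_j)·cross = 31.5·288.7500 = 9095.6250
edge 4: (12,34.5)→(11.5,29)  cross = 12·29 − 11.5·34.5 = -48.7500; (r_i+r_j)·cross = 23.5·-48.7500 = -1145.6250
edge 5: (11.5,29)→(11.5,10)  cross = 11.5·10 − 11.5·29 = -218.5000; (r_i+r_j)·cross = 23·-218.5000 = -5025.5000
Σcross = 353.0000 → A = |Σcross|/2 = 176.5000 mm²
Σ(r_i+r_j)·cross = 16287.7500 → first moment M = |Σ|/6 = 2714.6250
R_c = M/A = 2714.6250/176.5000 = 15.3803 mm
θ = 356° = 6.213372 rad
V = θ·R_c·A = 6.213372·15.3803·176.5000 = 16866.975 mm³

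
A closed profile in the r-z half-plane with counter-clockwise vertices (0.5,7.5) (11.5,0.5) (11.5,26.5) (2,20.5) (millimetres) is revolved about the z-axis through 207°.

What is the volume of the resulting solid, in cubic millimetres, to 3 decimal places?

Volume = 5012.202 mm³

Profile (r,z), 4 vertices: (0.5,7.5) (11.5,0.5) (11.5,26.5) (2,20.5)
edge 0: (0.5,7.5)→(11.5,0.5)  cross = 0.5·0.5 − 11.5·7.5 = -86.0000; (r_i+r_j)·cross = 12·-86.0000 = -1032.0000
edge 1: (11.5,0.5)→(11.5,26.5)  cross = 11.5·26.5 − 11.5·0.5 = 299.0000; (r_i+r_j)·cross = 23·299.0000 = 6877.0000
edge 2: (11.5,26.5)→(2,20.5)  cross = 11.5·20.5 − 2·26.5 = 182.7500; (r_i+r_j)·cross = 13.5·182.7500 = 2467.1250
edge 3: (2,20.5)→(0.5,7.5)  cross = 2·7.5 − 0.5·20.5 = 4.7500; (r_i+r_j)·cross = 2.5·4.7500 = 11.8750
Σcross = 400.5000 → A = |Σcross|/2 = 200.2500 mm²
Σ(r_i+r_j)·cross = 8324.0000 → first moment M = |Σ|/6 = 1387.3333
R_c = M/A = 1387.3333/200.2500 = 6.9280 mm
θ = 207° = 3.612832 rad
V = θ·R_c·A = 3.612832·6.9280·200.2500 = 5012.202 mm³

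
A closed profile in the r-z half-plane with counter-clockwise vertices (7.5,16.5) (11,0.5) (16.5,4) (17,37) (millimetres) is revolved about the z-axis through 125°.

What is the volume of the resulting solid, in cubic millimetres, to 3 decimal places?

Volume = 5796.675 mm³

Profile (r,z), 4 vertices: (7.5,16.5) (11,0.5) (16.5,4) (17,37)
edge 0: (7.5,16.5)→(11,0.5)  cross = 7.5·0.5 − 11·16.5 = -177.7500; (r_i+r_j)·cross = 18.5·-177.7500 = -3288.3750
edge 1: (11,0.5)→(16.5,4)  cross = 11·4 − 16.5·0.5 = 35.7500; (r_i+r_j)·cross = 27.5·35.7500 = 983.1250
edge 2: (16.5,4)→(17,37)  cross = 16.5·37 − 17·4 = 542.5000; (r_i+r_j)·cross = 33.5·542.5000 = 18173.7500
edge 3: (17,37)→(7.5,16.5)  cross = 17·16.5 − 7.5·37 = 3.0000; (r_i+r_j)·cross = 24.5·3.0000 = 73.5000
Σcross = 403.5000 → A = |Σcross|/2 = 201.7500 mm²
Σ(r_i+r_j)·cross = 15942.0000 → first moment M = |Σ|/6 = 2657.0000
R_c = M/A = 2657.0000/201.7500 = 13.1698 mm
θ = 125° = 2.181662 rad
V = θ·R_c·A = 2.181662·13.1698·201.7500 = 5796.675 mm³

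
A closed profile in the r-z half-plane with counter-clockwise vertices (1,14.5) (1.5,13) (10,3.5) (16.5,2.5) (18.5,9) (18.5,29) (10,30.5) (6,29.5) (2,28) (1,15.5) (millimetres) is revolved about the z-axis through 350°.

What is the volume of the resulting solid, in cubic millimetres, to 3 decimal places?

Volume = 25892.032 mm³

Profile (r,z), 10 vertices: (1,14.5) (1.5,13) (10,3.5) (16.5,2.5) (18.5,9) (18.5,29) (10,30.5) (6,29.5) (2,28) (1,15.5)
edge 0: (1,14.5)→(1.5,13)  cross = 1·13 − 1.5·14.5 = -8.7500; (r_i+r_j)·cross = 2.5·-8.7500 = -21.8750
edge 1: (1.5,13)→(10,3.5)  cross = 1.5·3.5 − 10·13 = -124.7500; (r_i+r_j)·cross = 11.5·-124.7500 = -1434.6250
edge 2: (10,3.5)→(16.5,2.5)  cross = 10·2.5 − 16.5·3.5 = -32.7500; (r_i+r_j)·cross = 26.5·-32.7500 = -867.8750
edge 3: (16.5,2.5)→(18.5,9)  cross = 16.5·9 − 18.5·2.5 = 102.2500; (r_i+r_j)·cross = 35·102.2500 = 3578.7500
edge 4: (18.5,9)→(18.5,29)  cross = 18.5·29 − 18.5·9 = 370.0000; (r_i+r_j)·cross = 37·370.0000 = 13690.0000
edge 5: (18.5,29)→(10,30.5)  cross = 18.5·30.5 − 10·29 = 274.2500; (r_i+r_j)·cross = 28.5·274.2500 = 7816.1250
edge 6: (10,30.5)→(6,29.5)  cross = 10·29.5 − 6·30.5 = 112.0000; (r_i+r_j)·cross = 16·112.0000 = 1792.0000
edge 7: (6,29.5)→(2,28)  cross = 6·28 − 2·29.5 = 109.0000; (r_i+r_j)·cross = 8·109.0000 = 872.0000
edge 8: (2,28)→(1,15.5)  cross = 2·15.5 − 1·28 = 3.0000; (r_i+r_j)·cross = 3·3.0000 = 9.0000
edge 9: (1,15.5)→(1,14.5)  cross = 1·14.5 − 1·15.5 = -1.0000; (r_i+r_j)·cross = 2·-1.0000 = -2.0000
Σcross = 803.2500 → A = |Σcross|/2 = 401.6250 mm²
Σ(r_i+r_j)·cross = 25431.5000 → first moment M = |Σ|/6 = 4238.5833
R_c = M/A = 4238.5833/401.6250 = 10.5536 mm
θ = 350° = 6.108652 rad
V = θ·R_c·A = 6.108652·10.5536·401.6250 = 25892.032 mm³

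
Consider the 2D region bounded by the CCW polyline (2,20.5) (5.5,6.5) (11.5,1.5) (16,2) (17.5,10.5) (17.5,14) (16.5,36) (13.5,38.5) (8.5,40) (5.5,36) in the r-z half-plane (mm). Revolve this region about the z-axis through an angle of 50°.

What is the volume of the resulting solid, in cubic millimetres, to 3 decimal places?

Profile (r,z), 10 vertices: (2,20.5) (5.5,6.5) (11.5,1.5) (16,2) (17.5,10.5) (17.5,14) (16.5,36) (13.5,38.5) (8.5,40) (5.5,36)
edge 0: (2,20.5)→(5.5,6.5)  cross = 2·6.5 − 5.5·20.5 = -99.7500; (r_i+r_j)·cross = 7.5·-99.7500 = -748.1250
edge 1: (5.5,6.5)→(11.5,1.5)  cross = 5.5·1.5 − 11.5·6.5 = -66.5000; (r_i+r_j)·cross = 17·-66.5000 = -1130.5000
edge 2: (11.5,1.5)→(16,2)  cross = 11.5·2 − 16·1.5 = -1.0000; (r_i+r_j)·cross = 27.5·-1.0000 = -27.5000
edge 3: (16,2)→(17.5,10.5)  cross = 16·10.5 − 17.5·2 = 133.0000; (r_i+r_j)·cross = 33.5·133.0000 = 4455.5000
edge 4: (17.5,10.5)→(17.5,14)  cross = 17.5·14 − 17.5·10.5 = 61.2500; (r_i+r_j)·cross = 35·61.2500 = 2143.7500
edge 5: (17.5,14)→(16.5,36)  cross = 17.5·36 − 16.5·14 = 399.0000; (r_i+r_j)·cross = 34·399.0000 = 13566.0000
edge 6: (16.5,36)→(13.5,38.5)  cross = 16.5·38.5 − 13.5·36 = 149.2500; (r_i+r_j)·cross = 30·149.2500 = 4477.5000
edge 7: (13.5,38.5)→(8.5,40)  cross = 13.5·40 − 8.5·38.5 = 212.7500; (r_i+r_j)·cross = 22·212.7500 = 4680.5000
edge 8: (8.5,40)→(5.5,36)  cross = 8.5·36 − 5.5·40 = 86.0000; (r_i+r_j)·cross = 14·86.0000 = 1204.0000
edge 9: (5.5,36)→(2,20.5)  cross = 5.5·20.5 − 2·36 = 40.7500; (r_i+r_j)·cross = 7.5·40.7500 = 305.6250
Σcross = 914.7500 → A = |Σcross|/2 = 457.3750 mm²
Σ(r_i+r_j)·cross = 28926.7500 → first moment M = |Σ|/6 = 4821.1250
R_c = M/A = 4821.1250/457.3750 = 10.5409 mm
θ = 50° = 0.872665 rad
V = θ·R_c·A = 0.872665·10.5409·457.3750 = 4207.225 mm³

Volume = 4207.225 mm³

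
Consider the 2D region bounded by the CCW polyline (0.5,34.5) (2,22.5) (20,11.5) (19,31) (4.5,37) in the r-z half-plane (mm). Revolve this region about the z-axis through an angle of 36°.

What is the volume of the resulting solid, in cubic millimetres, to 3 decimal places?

Volume = 2099.225 mm³

Profile (r,z), 5 vertices: (0.5,34.5) (2,22.5) (20,11.5) (19,31) (4.5,37)
edge 0: (0.5,34.5)→(2,22.5)  cross = 0.5·22.5 − 2·34.5 = -57.7500; (r_i+r_j)·cross = 2.5·-57.7500 = -144.3750
edge 1: (2,22.5)→(20,11.5)  cross = 2·11.5 − 20·22.5 = -427.0000; (r_i+r_j)·cross = 22·-427.0000 = -9394.0000
edge 2: (20,11.5)→(19,31)  cross = 20·31 − 19·11.5 = 401.5000; (r_i+r_j)·cross = 39·401.5000 = 15658.5000
edge 3: (19,31)→(4.5,37)  cross = 19·37 − 4.5·31 = 563.5000; (r_i+r_j)·cross = 23.5·563.5000 = 13242.2500
edge 4: (4.5,37)→(0.5,34.5)  cross = 4.5·34.5 − 0.5·37 = 136.7500; (r_i+r_j)·cross = 5·136.7500 = 683.7500
Σcross = 617.0000 → A = |Σcross|/2 = 308.5000 mm²
Σ(r_i+r_j)·cross = 20046.1250 → first moment M = |Σ|/6 = 3341.0208
R_c = M/A = 3341.0208/308.5000 = 10.8299 mm
θ = 36° = 0.628319 rad
V = θ·R_c·A = 0.628319·10.8299·308.5000 = 2099.225 mm³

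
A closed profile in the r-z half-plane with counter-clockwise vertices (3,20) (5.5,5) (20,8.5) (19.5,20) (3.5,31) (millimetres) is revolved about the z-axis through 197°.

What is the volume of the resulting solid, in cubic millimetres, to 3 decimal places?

Volume = 11020.607 mm³

Profile (r,z), 5 vertices: (3,20) (5.5,5) (20,8.5) (19.5,20) (3.5,31)
edge 0: (3,20)→(5.5,5)  cross = 3·5 − 5.5·20 = -95.0000; (r_i+r_j)·cross = 8.5·-95.0000 = -807.5000
edge 1: (5.5,5)→(20,8.5)  cross = 5.5·8.5 − 20·5 = -53.2500; (r_i+r_j)·cross = 25.5·-53.2500 = -1357.8750
edge 2: (20,8.5)→(19.5,20)  cross = 20·20 − 19.5·8.5 = 234.2500; (r_i+r_j)·cross = 39.5·234.2500 = 9252.8750
edge 3: (19.5,20)→(3.5,31)  cross = 19.5·31 − 3.5·20 = 534.5000; (r_i+r_j)·cross = 23·534.5000 = 12293.5000
edge 4: (3.5,31)→(3,20)  cross = 3.5·20 − 3·31 = -23.0000; (r_i+r_j)·cross = 6.5·-23.0000 = -149.5000
Σcross = 597.5000 → A = |Σcross|/2 = 298.7500 mm²
Σ(r_i+r_j)·cross = 19231.5000 → first moment M = |Σ|/6 = 3205.2500
R_c = M/A = 3205.2500/298.7500 = 10.7289 mm
θ = 197° = 3.438299 rad
V = θ·R_c·A = 3.438299·10.7289·298.7500 = 11020.607 mm³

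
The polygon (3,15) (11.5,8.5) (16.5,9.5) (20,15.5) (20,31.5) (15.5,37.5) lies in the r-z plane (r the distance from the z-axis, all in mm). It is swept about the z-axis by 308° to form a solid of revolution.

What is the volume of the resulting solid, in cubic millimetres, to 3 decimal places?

Profile (r,z), 6 vertices: (3,15) (11.5,8.5) (16.5,9.5) (20,15.5) (20,31.5) (15.5,37.5)
edge 0: (3,15)→(11.5,8.5)  cross = 3·8.5 − 11.5·15 = -147.0000; (r_i+r_j)·cross = 14.5·-147.0000 = -2131.5000
edge 1: (11.5,8.5)→(16.5,9.5)  cross = 11.5·9.5 − 16.5·8.5 = -31.0000; (r_i+r_j)·cross = 28·-31.0000 = -868.0000
edge 2: (16.5,9.5)→(20,15.5)  cross = 16.5·15.5 − 20·9.5 = 65.7500; (r_i+r_j)·cross = 36.5·65.7500 = 2399.8750
edge 3: (20,15.5)→(20,31.5)  cross = 20·31.5 − 20·15.5 = 320.0000; (r_i+r_j)·cross = 40·320.0000 = 12800.0000
edge 4: (20,31.5)→(15.5,37.5)  cross = 20·37.5 − 15.5·31.5 = 261.7500; (r_i+r_j)·cross = 35.5·261.7500 = 9292.1250
edge 5: (15.5,37.5)→(3,15)  cross = 15.5·15 − 3·37.5 = 120.0000; (r_i+r_j)·cross = 18.5·120.0000 = 2220.0000
Σcross = 589.5000 → A = |Σcross|/2 = 294.7500 mm²
Σ(r_i+r_j)·cross = 23712.5000 → first moment M = |Σ|/6 = 3952.0833
R_c = M/A = 3952.0833/294.7500 = 13.4083 mm
θ = 308° = 5.375614 rad
V = θ·R_c·A = 5.375614·13.4083·294.7500 = 21244.875 mm³

Volume = 21244.875 mm³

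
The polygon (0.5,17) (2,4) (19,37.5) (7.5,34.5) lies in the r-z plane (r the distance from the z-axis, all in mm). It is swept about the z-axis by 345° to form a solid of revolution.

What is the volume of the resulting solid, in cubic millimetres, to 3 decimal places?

Profile (r,z), 4 vertices: (0.5,17) (2,4) (19,37.5) (7.5,34.5)
edge 0: (0.5,17)→(2,4)  cross = 0.5·4 − 2·17 = -32.0000; (r_i+r_j)·cross = 2.5·-32.0000 = -80.0000
edge 1: (2,4)→(19,37.5)  cross = 2·37.5 − 19·4 = -1.0000; (r_i+r_j)·cross = 21·-1.0000 = -21.0000
edge 2: (19,37.5)→(7.5,34.5)  cross = 19·34.5 − 7.5·37.5 = 374.2500; (r_i+r_j)·cross = 26.5·374.2500 = 9917.6250
edge 3: (7.5,34.5)→(0.5,17)  cross = 7.5·17 − 0.5·34.5 = 110.2500; (r_i+r_j)·cross = 8·110.2500 = 882.0000
Σcross = 451.5000 → A = |Σcross|/2 = 225.7500 mm²
Σ(r_i+r_j)·cross = 10698.6250 → first moment M = |Σ|/6 = 1783.1042
R_c = M/A = 1783.1042/225.7500 = 7.8986 mm
θ = 345° = 6.021386 rad
V = θ·R_c·A = 6.021386·7.8986·225.7500 = 10736.758 mm³

Volume = 10736.758 mm³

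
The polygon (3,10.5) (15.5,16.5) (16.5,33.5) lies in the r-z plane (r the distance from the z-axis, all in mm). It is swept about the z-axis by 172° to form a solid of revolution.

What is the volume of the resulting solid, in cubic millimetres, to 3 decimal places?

Profile (r,z), 3 vertices: (3,10.5) (15.5,16.5) (16.5,33.5)
edge 0: (3,10.5)→(15.5,16.5)  cross = 3·16.5 − 15.5·10.5 = -113.2500; (r_i+r_j)·cross = 18.5·-113.2500 = -2095.1250
edge 1: (15.5,16.5)→(16.5,33.5)  cross = 15.5·33.5 − 16.5·16.5 = 247.0000; (r_i+r_j)·cross = 32·247.0000 = 7904.0000
edge 2: (16.5,33.5)→(3,10.5)  cross = 16.5·10.5 − 3·33.5 = 72.7500; (r_i+r_j)·cross = 19.5·72.7500 = 1418.6250
Σcross = 206.5000 → A = |Σcross|/2 = 103.2500 mm²
Σ(r_i+r_j)·cross = 7227.5000 → first moment M = |Σ|/6 = 1204.5833
R_c = M/A = 1204.5833/103.2500 = 11.6667 mm
θ = 172° = 3.001966 rad
V = θ·R_c·A = 3.001966·11.6667·103.2500 = 3616.119 mm³

Volume = 3616.119 mm³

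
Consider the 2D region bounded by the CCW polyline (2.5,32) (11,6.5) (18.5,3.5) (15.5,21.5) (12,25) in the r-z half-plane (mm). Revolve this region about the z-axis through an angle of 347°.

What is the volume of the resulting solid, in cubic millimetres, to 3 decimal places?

Profile (r,z), 5 vertices: (2.5,32) (11,6.5) (18.5,3.5) (15.5,21.5) (12,25)
edge 0: (2.5,32)→(11,6.5)  cross = 2.5·6.5 − 11·32 = -335.7500; (r_i+r_j)·cross = 13.5·-335.7500 = -4532.6250
edge 1: (11,6.5)→(18.5,3.5)  cross = 11·3.5 − 18.5·6.5 = -81.7500; (r_i+r_j)·cross = 29.5·-81.7500 = -2411.6250
edge 2: (18.5,3.5)→(15.5,21.5)  cross = 18.5·21.5 − 15.5·3.5 = 343.5000; (r_i+r_j)·cross = 34·343.5000 = 11679.0000
edge 3: (15.5,21.5)→(12,25)  cross = 15.5·25 − 12·21.5 = 129.5000; (r_i+r_j)·cross = 27.5·129.5000 = 3561.2500
edge 4: (12,25)→(2.5,32)  cross = 12·32 − 2.5·25 = 321.5000; (r_i+r_j)·cross = 14.5·321.5000 = 4661.7500
Σcross = 377.0000 → A = |Σcross|/2 = 188.5000 mm²
Σ(r_i+r_j)·cross = 12957.7500 → first moment M = |Σ|/6 = 2159.6250
R_c = M/A = 2159.6250/188.5000 = 11.4569 mm
θ = 347° = 6.056293 rad
V = θ·R_c·A = 6.056293·11.4569·188.5000 = 13079.321 mm³

Volume = 13079.321 mm³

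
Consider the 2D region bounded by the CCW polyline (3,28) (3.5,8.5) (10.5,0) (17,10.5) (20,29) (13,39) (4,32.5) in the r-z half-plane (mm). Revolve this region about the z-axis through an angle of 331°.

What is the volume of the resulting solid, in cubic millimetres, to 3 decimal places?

Volume = 28608.984 mm³

Profile (r,z), 7 vertices: (3,28) (3.5,8.5) (10.5,0) (17,10.5) (20,29) (13,39) (4,32.5)
edge 0: (3,28)→(3.5,8.5)  cross = 3·8.5 − 3.5·28 = -72.5000; (r_i+r_j)·cross = 6.5·-72.5000 = -471.2500
edge 1: (3.5,8.5)→(10.5,0)  cross = 3.5·0 − 10.5·8.5 = -89.2500; (r_i+r_j)·cross = 14·-89.2500 = -1249.5000
edge 2: (10.5,0)→(17,10.5)  cross = 10.5·10.5 − 17·0 = 110.2500; (r_i+r_j)·cross = 27.5·110.2500 = 3031.8750
edge 3: (17,10.5)→(20,29)  cross = 17·29 − 20·10.5 = 283.0000; (r_i+r_j)·cross = 37·283.0000 = 10471.0000
edge 4: (20,29)→(13,39)  cross = 20·39 − 13·29 = 403.0000; (r_i+r_j)·cross = 33·403.0000 = 13299.0000
edge 5: (13,39)→(4,32.5)  cross = 13·32.5 − 4·39 = 266.5000; (r_i+r_j)·cross = 17·266.5000 = 4530.5000
edge 6: (4,32.5)→(3,28)  cross = 4·28 − 3·32.5 = 14.5000; (r_i+r_j)·cross = 7·14.5000 = 101.5000
Σcross = 915.5000 → A = |Σcross|/2 = 457.7500 mm²
Σ(r_i+r_j)·cross = 29713.1250 → first moment M = |Σ|/6 = 4952.1875
R_c = M/A = 4952.1875/457.7500 = 10.8185 mm
θ = 331° = 5.777040 rad
V = θ·R_c·A = 5.777040·10.8185·457.7500 = 28608.984 mm³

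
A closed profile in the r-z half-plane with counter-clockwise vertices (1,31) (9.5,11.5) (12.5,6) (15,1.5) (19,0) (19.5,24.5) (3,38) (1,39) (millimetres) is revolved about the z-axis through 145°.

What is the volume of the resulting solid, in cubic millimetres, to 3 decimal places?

Volume = 10726.963 mm³

Profile (r,z), 8 vertices: (1,31) (9.5,11.5) (12.5,6) (15,1.5) (19,0) (19.5,24.5) (3,38) (1,39)
edge 0: (1,31)→(9.5,11.5)  cross = 1·11.5 − 9.5·31 = -283.0000; (r_i+r_j)·cross = 10.5·-283.0000 = -2971.5000
edge 1: (9.5,11.5)→(12.5,6)  cross = 9.5·6 − 12.5·11.5 = -86.7500; (r_i+r_j)·cross = 22·-86.7500 = -1908.5000
edge 2: (12.5,6)→(15,1.5)  cross = 12.5·1.5 − 15·6 = -71.2500; (r_i+r_j)·cross = 27.5·-71.2500 = -1959.3750
edge 3: (15,1.5)→(19,0)  cross = 15·0 − 19·1.5 = -28.5000; (r_i+r_j)·cross = 34·-28.5000 = -969.0000
edge 4: (19,0)→(19.5,24.5)  cross = 19·24.5 − 19.5·0 = 465.5000; (r_i+r_j)·cross = 38.5·465.5000 = 17921.7500
edge 5: (19.5,24.5)→(3,38)  cross = 19.5·38 − 3·24.5 = 667.5000; (r_i+r_j)·cross = 22.5·667.5000 = 15018.7500
edge 6: (3,38)→(1,39)  cross = 3·39 − 1·38 = 79.0000; (r_i+r_j)·cross = 4·79.0000 = 316.0000
edge 7: (1,39)→(1,31)  cross = 1·31 − 1·39 = -8.0000; (r_i+r_j)·cross = 2·-8.0000 = -16.0000
Σcross = 734.5000 → A = |Σcross|/2 = 367.2500 mm²
Σ(r_i+r_j)·cross = 25432.1250 → first moment M = |Σ|/6 = 4238.6875
R_c = M/A = 4238.6875/367.2500 = 11.5417 mm
θ = 145° = 2.530727 rad
V = θ·R_c·A = 2.530727·11.5417·367.2500 = 10726.963 mm³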